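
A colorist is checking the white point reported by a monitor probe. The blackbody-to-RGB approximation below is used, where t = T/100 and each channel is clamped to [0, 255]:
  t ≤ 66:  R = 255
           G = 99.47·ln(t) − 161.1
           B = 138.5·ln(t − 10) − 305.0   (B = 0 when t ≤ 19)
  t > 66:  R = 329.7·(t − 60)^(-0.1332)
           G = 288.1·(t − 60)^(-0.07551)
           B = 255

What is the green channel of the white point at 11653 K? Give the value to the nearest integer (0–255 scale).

212

t = 11653/100 = 116.53; the t > 66 branch applies.
G = 288.1·(116.53 − 60)^(-0.07551) = 288.1·56.53^(-0.07551) = 288.1·0.73737 = 212.436.
Rounded: 212.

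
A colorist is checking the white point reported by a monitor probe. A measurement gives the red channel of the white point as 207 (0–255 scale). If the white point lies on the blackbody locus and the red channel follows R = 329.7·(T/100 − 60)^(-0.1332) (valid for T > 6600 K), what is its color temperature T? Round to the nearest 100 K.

9300 K

(t − 60)^(-0.1332) = 207/329.7 = 0.62784.
t − 60 = 0.62784^(1/-0.1332) = 0.62784^(-7.508) = 32.933, so t = 92.933.
T = 100·t = 9293 K → 9300 K to the nearest 100 K.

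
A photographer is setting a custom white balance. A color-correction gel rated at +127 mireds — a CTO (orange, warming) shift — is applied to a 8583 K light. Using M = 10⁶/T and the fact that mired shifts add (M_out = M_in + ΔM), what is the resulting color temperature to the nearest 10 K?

4110 K

M_in = 10⁶/8583 = 116.51 mireds.
M_out = 116.51 + (+127) = 243.51 mireds.
T_out = 10⁶/243.51 = 4106.6 K → 4110 K.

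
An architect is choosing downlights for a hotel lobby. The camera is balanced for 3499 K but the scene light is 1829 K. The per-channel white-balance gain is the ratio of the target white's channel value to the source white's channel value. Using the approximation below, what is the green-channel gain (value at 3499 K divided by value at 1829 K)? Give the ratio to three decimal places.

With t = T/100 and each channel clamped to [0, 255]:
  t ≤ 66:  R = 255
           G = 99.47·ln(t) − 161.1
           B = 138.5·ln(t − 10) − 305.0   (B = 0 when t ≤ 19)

1.504

At 1829 K (t = 18.29):
  G = 99.47·ln 18.29 − 161.1 = 99.47·2.9064 − 161.1 = 127.995.
At 3499 K (t = 34.99):
  G = 99.47·ln 34.99 − 161.1 = 99.47·3.5551 − 161.1 = 192.522.
Gain = 192.522 / 127.995 = 1.5041 → 1.504.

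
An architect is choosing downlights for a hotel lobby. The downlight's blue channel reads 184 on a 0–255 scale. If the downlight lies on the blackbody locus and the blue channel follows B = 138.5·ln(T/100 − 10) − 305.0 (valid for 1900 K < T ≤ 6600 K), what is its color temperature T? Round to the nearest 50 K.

4400 K

ln(t − 10) = (184 + 305.0) / 138.5 = 3.5307.
t − 10 = e^3.5307 = 34.147, so t = 44.147.
T = 100·t = 4415 K → 4400 K to the nearest 50 K.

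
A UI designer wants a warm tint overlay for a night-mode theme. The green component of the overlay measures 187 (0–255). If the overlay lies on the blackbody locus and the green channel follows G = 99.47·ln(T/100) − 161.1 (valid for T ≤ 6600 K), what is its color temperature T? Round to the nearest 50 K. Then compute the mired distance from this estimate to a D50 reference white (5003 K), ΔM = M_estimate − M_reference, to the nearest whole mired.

+103 mireds

ln t = (187 + 161.1) / 99.47 = 3.4995.
t = e^3.4995 = 33.100.
T = 100·t = 3310 K → 3300 K to the nearest 50 K.
M_estimate = 10⁶/3300 = 303.03; M_reference = 10⁶/5003 = 199.88.
ΔM = 303.03 − 199.88 = 103.15 → +103 mireds.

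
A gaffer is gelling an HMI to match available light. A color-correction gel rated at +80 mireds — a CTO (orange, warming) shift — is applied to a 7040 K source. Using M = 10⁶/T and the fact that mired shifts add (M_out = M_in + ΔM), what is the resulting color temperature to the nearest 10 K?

M_in = 10⁶/7040 = 142.05 mireds.
M_out = 142.05 + (+80) = 222.05 mireds.
T_out = 10⁶/222.05 = 4503.6 K → 4500 K.

4500 K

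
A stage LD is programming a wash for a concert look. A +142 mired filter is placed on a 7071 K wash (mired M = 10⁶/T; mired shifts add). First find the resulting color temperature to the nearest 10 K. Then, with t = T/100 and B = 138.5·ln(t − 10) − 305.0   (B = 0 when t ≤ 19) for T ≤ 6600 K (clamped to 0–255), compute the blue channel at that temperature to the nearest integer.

M_in = 10⁶/7071 = 141.42; M_out = 141.42 + (+142) = 283.42.
T_out = 10⁶/283.42 = 3528.3 K → 3530 K; t = 35.3.
B = 138.5·ln(35.3 − 10) − 305.0 = 138.5·ln 25.3 − 305.0 = 138.5·3.2308 − 305.0 = 142.466.
Rounded: 142.

142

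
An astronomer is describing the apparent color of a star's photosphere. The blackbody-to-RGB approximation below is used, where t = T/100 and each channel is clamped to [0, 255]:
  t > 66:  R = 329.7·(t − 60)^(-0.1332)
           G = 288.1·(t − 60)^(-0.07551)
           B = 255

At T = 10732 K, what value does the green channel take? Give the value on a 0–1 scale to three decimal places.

0.844

t = 10732/100 = 107.32; the t > 66 branch applies.
G = 288.1·(107.32 − 60)^(-0.07551) = 288.1·47.32^(-0.07551) = 288.1·0.74734 = 215.308.
On a 0–1 scale: 215.308/255 = 0.8443 → 0.844.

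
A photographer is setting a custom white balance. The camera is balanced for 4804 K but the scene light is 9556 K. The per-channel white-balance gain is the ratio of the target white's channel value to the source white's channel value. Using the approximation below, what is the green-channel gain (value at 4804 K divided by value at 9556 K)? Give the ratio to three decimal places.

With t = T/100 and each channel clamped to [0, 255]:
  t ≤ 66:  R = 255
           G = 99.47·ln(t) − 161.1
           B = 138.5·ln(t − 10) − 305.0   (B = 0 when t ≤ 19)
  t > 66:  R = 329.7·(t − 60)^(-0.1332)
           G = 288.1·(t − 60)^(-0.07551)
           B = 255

1.018

At 9556 K (t = 95.56):
  G = 288.1·(95.56 − 60)^(-0.07551) = 288.1·35.56^(-0.07551) = 288.1·0.76364 = 220.004.
At 4804 K (t = 48.04):
  G = 99.47·ln 48.04 − 161.1 = 99.47·3.8720 − 161.1 = 224.051.
Gain = 224.051 / 220.004 = 1.0184 → 1.018.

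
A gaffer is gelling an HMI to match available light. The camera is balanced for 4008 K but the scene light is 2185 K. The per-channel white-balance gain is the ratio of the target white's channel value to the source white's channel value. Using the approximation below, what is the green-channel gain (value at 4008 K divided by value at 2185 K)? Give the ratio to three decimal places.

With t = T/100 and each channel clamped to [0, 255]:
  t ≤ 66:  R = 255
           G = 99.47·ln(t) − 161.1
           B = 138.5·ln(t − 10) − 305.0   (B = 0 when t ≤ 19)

At 2185 K (t = 21.85):
  G = 99.47·ln 21.85 − 161.1 = 99.47·3.0842 − 161.1 = 145.685.
At 4008 K (t = 40.08):
  G = 99.47·ln 40.08 − 161.1 = 99.47·3.6909 − 161.1 = 206.032.
Gain = 206.032 / 145.685 = 1.4142 → 1.414.

1.414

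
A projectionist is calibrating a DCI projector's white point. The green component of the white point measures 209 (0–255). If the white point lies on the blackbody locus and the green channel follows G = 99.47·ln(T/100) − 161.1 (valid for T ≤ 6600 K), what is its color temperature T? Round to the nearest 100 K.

ln t = (209 + 161.1) / 99.47 = 3.7207.
t = e^3.7207 = 41.294.
T = 100·t = 4129 K → 4100 K to the nearest 100 K.

4100 K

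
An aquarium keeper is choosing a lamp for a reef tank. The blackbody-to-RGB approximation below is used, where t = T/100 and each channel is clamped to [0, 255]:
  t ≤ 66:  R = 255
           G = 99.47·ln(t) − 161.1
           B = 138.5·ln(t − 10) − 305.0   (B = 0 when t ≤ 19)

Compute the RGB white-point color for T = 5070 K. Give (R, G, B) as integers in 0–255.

t = 5070/100 = 50.7; the t ≤ 66 branch applies.
R = 255 by definition for t ≤ 66.
G = 99.47·ln 50.7 − 161.1 = 99.47·3.9259 − 161.1 = 229.412.
B = 138.5·ln(50.7 − 10) − 305.0 = 138.5·ln 40.7 − 305.0 = 138.5·3.7062 − 305.0 = 208.313.
Rounded: (255, 229, 208).

(255, 229, 208)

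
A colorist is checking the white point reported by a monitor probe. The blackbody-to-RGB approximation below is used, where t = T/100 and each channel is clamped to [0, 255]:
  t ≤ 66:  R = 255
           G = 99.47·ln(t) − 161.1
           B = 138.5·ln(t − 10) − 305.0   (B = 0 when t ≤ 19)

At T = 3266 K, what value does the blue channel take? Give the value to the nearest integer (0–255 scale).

t = 3266/100 = 32.66; the t ≤ 66 branch applies.
B = 138.5·ln(32.66 − 10) − 305.0 = 138.5·ln 22.66 − 305.0 = 138.5·3.1206 − 305.0 = 127.203.
Rounded: 127.

127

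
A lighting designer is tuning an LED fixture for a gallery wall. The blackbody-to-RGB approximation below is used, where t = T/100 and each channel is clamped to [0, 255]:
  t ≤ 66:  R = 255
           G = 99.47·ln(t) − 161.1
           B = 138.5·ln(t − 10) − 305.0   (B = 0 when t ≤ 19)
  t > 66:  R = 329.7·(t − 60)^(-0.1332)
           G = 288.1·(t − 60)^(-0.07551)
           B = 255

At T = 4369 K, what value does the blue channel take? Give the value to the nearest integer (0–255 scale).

t = 4369/100 = 43.69; the t ≤ 66 branch applies.
B = 138.5·ln(43.69 − 10) − 305.0 = 138.5·ln 33.69 − 305.0 = 138.5·3.5172 − 305.0 = 182.132.
Rounded: 182.

182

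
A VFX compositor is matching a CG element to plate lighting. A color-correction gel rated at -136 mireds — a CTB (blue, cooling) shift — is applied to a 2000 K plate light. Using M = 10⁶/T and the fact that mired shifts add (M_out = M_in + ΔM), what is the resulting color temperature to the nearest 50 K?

2750 K

M_in = 10⁶/2000 = 500.00 mireds.
M_out = 500.00 + (-136) = 364.00 mireds.
T_out = 10⁶/364.00 = 2747.3 K → 2750 K.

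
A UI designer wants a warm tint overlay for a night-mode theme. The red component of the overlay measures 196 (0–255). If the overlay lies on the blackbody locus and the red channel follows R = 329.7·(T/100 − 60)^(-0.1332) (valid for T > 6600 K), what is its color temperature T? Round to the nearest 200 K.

(t − 60)^(-0.1332) = 196/329.7 = 0.59448.
t − 60 = 0.59448^(1/-0.1332) = 0.59448^(-7.508) = 49.621, so t = 109.621.
T = 100·t = 10962 K → 11000 K to the nearest 200 K.

11000 K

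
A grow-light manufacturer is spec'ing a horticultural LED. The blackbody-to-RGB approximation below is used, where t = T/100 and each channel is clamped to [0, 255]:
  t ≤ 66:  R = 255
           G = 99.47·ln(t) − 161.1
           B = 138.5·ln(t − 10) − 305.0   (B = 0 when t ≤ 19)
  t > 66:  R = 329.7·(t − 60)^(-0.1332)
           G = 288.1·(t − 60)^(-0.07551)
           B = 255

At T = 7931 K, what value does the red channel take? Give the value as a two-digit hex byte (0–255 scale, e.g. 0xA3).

t = 7931/100 = 79.31; the t > 66 branch applies.
R = 329.7·(79.31 − 60)^(-0.1332) = 329.7·19.31^(-0.1332) = 329.7·0.67411 = 222.256.
Rounded: 222; in hex, 0xDE.

0xDE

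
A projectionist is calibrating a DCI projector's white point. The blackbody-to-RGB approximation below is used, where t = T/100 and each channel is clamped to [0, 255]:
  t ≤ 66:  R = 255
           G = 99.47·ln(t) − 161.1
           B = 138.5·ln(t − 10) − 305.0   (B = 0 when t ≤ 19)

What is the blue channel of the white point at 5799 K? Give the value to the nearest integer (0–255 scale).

231

t = 5799/100 = 57.99; the t ≤ 66 branch applies.
B = 138.5·ln(57.99 − 10) − 305.0 = 138.5·ln 47.99 − 305.0 = 138.5·3.8710 − 305.0 = 231.132.
Rounded: 231.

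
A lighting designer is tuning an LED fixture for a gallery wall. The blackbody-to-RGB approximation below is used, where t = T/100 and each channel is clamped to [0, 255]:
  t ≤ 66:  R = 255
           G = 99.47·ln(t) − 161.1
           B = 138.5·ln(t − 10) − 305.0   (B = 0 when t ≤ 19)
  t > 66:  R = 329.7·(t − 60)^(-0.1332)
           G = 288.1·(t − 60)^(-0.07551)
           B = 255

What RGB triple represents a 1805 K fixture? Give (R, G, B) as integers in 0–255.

t = 1805/100 = 18.05; the t ≤ 66 branch applies.
R = 255 by definition for t ≤ 66.
G = 99.47·ln 18.05 − 161.1 = 99.47·2.8931 − 161.1 = 126.681.
t = 18.05 ≤ 19, so B = 0.
Rounded: (255, 127, 0).

(255, 127, 0)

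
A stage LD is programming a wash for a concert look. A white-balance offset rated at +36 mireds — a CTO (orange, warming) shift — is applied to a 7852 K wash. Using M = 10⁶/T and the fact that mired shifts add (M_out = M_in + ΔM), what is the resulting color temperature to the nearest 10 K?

6120 K

M_in = 10⁶/7852 = 127.36 mireds.
M_out = 127.36 + (+36) = 163.36 mireds.
T_out = 10⁶/163.36 = 6121.6 K → 6120 K.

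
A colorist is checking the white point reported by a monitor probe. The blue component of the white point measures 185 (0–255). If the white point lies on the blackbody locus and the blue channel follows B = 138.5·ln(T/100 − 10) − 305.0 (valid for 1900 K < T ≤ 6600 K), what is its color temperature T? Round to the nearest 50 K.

ln(t − 10) = (185 + 305.0) / 138.5 = 3.5379.
t − 10 = e^3.5379 = 34.395, so t = 44.395.
T = 100·t = 4439 K → 4450 K to the nearest 50 K.

4450 K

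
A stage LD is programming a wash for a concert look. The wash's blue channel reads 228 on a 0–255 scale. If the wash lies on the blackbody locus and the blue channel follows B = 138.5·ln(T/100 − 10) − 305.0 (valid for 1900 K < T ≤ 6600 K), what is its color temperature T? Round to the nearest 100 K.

5700 K

ln(t − 10) = (228 + 305.0) / 138.5 = 3.8484.
t − 10 = e^3.8484 = 46.917, so t = 56.917.
T = 100·t = 5692 K → 5700 K to the nearest 100 K.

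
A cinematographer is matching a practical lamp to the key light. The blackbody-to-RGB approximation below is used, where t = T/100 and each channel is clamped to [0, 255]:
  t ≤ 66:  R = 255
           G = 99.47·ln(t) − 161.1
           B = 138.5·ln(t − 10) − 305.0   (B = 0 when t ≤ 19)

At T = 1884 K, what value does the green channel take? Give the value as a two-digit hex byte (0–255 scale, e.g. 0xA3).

0x83

t = 1884/100 = 18.84; the t ≤ 66 branch applies.
G = 99.47·ln 18.84 − 161.1 = 99.47·2.9360 − 161.1 = 130.942.
Rounded: 131; in hex, 0x83.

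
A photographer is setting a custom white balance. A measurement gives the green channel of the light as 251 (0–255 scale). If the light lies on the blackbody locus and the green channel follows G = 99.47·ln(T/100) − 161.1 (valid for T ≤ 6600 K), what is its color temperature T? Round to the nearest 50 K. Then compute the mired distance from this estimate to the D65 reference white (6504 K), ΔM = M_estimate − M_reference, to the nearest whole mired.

+5 mireds

ln t = (251 + 161.1) / 99.47 = 4.1430.
t = e^4.1430 = 62.989.
T = 100·t = 6299 K → 6300 K to the nearest 50 K.
M_estimate = 10⁶/6300 = 158.73; M_reference = 10⁶/6504 = 153.75.
ΔM = 158.73 − 153.75 = 4.98 → +5 mireds.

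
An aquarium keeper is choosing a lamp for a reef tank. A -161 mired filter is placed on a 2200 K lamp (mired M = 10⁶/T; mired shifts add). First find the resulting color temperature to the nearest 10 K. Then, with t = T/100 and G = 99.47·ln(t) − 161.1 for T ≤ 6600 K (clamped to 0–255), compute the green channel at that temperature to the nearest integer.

M_in = 10⁶/2200 = 454.55; M_out = 454.55 + (-161) = 293.55.
T_out = 10⁶/293.55 = 3406.6 K → 3410 K; t = 34.1.
G = 99.47·ln 34.1 − 161.1 = 99.47·3.5293 − 161.1 = 189.959.
Rounded: 190.

190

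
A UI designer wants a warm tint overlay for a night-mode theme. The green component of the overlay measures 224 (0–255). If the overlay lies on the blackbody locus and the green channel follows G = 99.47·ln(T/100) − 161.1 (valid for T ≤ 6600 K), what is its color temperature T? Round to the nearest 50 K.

4800 K

ln t = (224 + 161.1) / 99.47 = 3.8715.
t = e^3.8715 = 48.015.
T = 100·t = 4802 K → 4800 K to the nearest 50 K.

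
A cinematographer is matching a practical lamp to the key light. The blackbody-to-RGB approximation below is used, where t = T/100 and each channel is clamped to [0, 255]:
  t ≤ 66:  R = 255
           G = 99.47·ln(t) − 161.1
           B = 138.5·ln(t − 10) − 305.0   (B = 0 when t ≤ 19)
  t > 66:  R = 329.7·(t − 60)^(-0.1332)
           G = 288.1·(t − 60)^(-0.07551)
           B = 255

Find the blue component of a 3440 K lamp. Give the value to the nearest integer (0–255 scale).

t = 3440/100 = 34.4; the t ≤ 66 branch applies.
B = 138.5·ln(34.4 − 10) − 305.0 = 138.5·ln 24.4 − 305.0 = 138.5·3.1946 − 305.0 = 137.450.
Rounded: 137.

137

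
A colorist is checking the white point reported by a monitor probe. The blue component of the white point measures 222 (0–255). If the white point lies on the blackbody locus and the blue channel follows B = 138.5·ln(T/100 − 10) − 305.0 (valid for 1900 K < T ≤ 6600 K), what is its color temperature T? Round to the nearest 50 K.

5500 K

ln(t − 10) = (222 + 305.0) / 138.5 = 3.8051.
t − 10 = e^3.8051 = 44.928, so t = 54.928.
T = 100·t = 5493 K → 5500 K to the nearest 50 K.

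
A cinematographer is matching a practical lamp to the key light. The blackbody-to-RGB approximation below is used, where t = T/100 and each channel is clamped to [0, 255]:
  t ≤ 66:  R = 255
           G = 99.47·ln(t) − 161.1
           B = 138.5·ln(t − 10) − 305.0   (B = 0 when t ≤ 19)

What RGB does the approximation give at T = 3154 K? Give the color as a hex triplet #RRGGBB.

#FFB678

t = 3154/100 = 31.54; the t ≤ 66 branch applies.
R = 255 by definition for t ≤ 66.
G = 99.47·ln 31.54 − 161.1 = 99.47·3.4513 − 161.1 = 182.196.
B = 138.5·ln(31.54 − 10) − 305.0 = 138.5·ln 21.54 − 305.0 = 138.5·3.0699 − 305.0 = 120.183.
Rounded: (255, 182, 120).
In hex: #FFB678.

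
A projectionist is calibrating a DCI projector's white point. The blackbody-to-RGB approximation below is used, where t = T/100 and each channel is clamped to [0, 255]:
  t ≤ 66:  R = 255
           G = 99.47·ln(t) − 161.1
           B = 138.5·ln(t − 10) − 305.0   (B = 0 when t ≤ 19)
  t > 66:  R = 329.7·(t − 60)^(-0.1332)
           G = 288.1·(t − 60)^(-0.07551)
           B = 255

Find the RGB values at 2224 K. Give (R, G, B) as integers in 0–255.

t = 2224/100 = 22.24; the t ≤ 66 branch applies.
R = 255 by definition for t ≤ 66.
G = 99.47·ln 22.24 − 161.1 = 99.47·3.1019 − 161.1 = 147.445.
B = 138.5·ln(22.24 − 10) − 305.0 = 138.5·ln 12.24 − 305.0 = 138.5·2.5047 − 305.0 = 41.902.
Rounded: (255, 147, 42).

(255, 147, 42)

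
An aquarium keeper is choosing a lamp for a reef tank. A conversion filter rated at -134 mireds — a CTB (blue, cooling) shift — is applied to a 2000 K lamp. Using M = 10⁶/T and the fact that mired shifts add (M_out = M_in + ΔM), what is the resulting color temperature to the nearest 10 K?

M_in = 10⁶/2000 = 500.00 mireds.
M_out = 500.00 + (-134) = 366.00 mireds.
T_out = 10⁶/366.00 = 2732.2 K → 2730 K.

2730 K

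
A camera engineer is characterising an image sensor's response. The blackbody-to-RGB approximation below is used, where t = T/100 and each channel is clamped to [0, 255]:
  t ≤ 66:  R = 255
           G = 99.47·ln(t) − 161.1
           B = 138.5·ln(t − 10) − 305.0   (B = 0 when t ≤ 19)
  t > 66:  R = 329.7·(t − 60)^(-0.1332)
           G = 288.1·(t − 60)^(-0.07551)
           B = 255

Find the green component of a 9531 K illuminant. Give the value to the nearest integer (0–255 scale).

220

t = 9531/100 = 95.31; the t > 66 branch applies.
G = 288.1·(95.31 − 60)^(-0.07551) = 288.1·35.31^(-0.07551) = 288.1·0.76404 = 220.121.
Rounded: 220.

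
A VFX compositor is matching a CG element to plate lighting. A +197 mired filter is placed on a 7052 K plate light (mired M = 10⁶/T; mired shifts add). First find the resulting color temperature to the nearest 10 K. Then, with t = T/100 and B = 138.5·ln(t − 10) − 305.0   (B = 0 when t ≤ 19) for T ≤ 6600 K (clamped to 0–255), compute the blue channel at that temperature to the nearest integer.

M_in = 10⁶/7052 = 141.80; M_out = 141.80 + (+197) = 338.80.
T_out = 10⁶/338.80 = 2951.6 K → 2950 K; t = 29.5.
B = 138.5·ln(29.5 − 10) − 305.0 = 138.5·ln 19.5 − 305.0 = 138.5·2.9704 − 305.0 = 106.402.
Rounded: 106.

106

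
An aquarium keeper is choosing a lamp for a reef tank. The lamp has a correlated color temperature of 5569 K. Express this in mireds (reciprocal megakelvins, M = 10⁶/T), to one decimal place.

179.6 mireds

M = 10⁶ / 5569 = 179.565 → 179.6 mireds.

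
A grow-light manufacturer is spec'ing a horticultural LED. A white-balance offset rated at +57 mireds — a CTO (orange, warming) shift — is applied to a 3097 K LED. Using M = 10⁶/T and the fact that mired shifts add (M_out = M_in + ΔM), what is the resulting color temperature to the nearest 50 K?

2650 K

M_in = 10⁶/3097 = 322.89 mireds.
M_out = 322.89 + (+57) = 379.89 mireds.
T_out = 10⁶/379.89 = 2632.3 K → 2650 K.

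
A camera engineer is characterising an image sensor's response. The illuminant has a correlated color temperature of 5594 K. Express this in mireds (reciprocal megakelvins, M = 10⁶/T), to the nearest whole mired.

M = 10⁶ / 5594 = 178.763 → 179 mireds.

179 mireds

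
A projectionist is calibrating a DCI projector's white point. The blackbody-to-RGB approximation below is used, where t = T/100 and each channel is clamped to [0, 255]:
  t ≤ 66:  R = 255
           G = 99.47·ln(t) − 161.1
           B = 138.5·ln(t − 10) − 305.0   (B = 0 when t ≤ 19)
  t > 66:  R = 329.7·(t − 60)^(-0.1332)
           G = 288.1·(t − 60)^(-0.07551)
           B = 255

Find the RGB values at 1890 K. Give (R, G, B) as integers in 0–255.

t = 1890/100 = 18.9; the t ≤ 66 branch applies.
R = 255 by definition for t ≤ 66.
G = 99.47·ln 18.9 − 161.1 = 99.47·2.9392 − 161.1 = 131.258.
t = 18.9 ≤ 19, so B = 0.
Rounded: (255, 131, 0).

(255, 131, 0)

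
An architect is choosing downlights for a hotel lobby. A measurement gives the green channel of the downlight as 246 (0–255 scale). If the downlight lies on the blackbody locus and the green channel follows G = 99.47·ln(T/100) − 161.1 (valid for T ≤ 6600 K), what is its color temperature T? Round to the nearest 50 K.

6000 K

ln t = (246 + 161.1) / 99.47 = 4.0927.
t = e^4.0927 = 59.901.
T = 100·t = 5990 K → 6000 K to the nearest 50 K.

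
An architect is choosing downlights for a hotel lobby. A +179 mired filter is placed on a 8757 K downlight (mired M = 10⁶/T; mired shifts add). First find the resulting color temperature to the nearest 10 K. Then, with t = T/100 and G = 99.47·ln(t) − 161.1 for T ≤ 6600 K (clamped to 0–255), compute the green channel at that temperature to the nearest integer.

M_in = 10⁶/8757 = 114.19; M_out = 114.19 + (+179) = 293.19.
T_out = 10⁶/293.19 = 3410.7 K → 3410 K; t = 34.1.
G = 99.47·ln 34.1 − 161.1 = 99.47·3.5293 − 161.1 = 189.959.
Rounded: 190.

190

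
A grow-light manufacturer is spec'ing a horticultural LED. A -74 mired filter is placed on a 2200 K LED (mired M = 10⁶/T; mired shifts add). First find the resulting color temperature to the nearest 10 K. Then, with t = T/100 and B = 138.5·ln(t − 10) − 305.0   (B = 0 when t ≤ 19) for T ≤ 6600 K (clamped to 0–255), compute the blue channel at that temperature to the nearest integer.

82

M_in = 10⁶/2200 = 454.55; M_out = 454.55 + (-74) = 380.55.
T_out = 10⁶/380.55 = 2627.8 K → 2630 K; t = 26.3.
B = 138.5·ln(26.3 − 10) − 305.0 = 138.5·ln 16.3 − 305.0 = 138.5·2.7912 − 305.0 = 81.576.
Rounded: 82.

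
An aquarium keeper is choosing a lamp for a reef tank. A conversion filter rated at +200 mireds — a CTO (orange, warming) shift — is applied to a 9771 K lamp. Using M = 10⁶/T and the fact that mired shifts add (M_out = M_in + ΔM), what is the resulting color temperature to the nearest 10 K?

M_in = 10⁶/9771 = 102.34 mireds.
M_out = 102.34 + (+200) = 302.34 mireds.
T_out = 10⁶/302.34 = 3307.5 K → 3310 K.

3310 K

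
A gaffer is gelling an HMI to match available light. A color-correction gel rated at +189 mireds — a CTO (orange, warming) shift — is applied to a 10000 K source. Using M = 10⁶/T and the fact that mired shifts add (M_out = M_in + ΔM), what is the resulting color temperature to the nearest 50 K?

3450 K

M_in = 10⁶/10000 = 100.00 mireds.
M_out = 100.00 + (+189) = 289.00 mireds.
T_out = 10⁶/289.00 = 3460.2 K → 3450 K.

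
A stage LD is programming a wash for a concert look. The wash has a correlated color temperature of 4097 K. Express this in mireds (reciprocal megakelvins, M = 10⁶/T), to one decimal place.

244.1 mireds

M = 10⁶ / 4097 = 244.081 → 244.1 mireds.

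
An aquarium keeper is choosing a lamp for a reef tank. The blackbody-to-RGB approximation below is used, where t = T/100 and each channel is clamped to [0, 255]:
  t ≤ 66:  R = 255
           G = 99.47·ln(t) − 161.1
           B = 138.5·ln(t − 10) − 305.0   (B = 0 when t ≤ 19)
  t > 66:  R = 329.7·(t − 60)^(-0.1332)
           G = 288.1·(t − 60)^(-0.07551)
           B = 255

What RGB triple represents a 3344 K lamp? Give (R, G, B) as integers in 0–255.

(255, 188, 132)

t = 3344/100 = 33.44; the t ≤ 66 branch applies.
R = 255 by definition for t ≤ 66.
G = 99.47·ln 33.44 − 161.1 = 99.47·3.5098 − 161.1 = 188.015.
B = 138.5·ln(33.44 − 10) − 305.0 = 138.5·ln 23.44 − 305.0 = 138.5·3.1544 − 305.0 = 131.890.
Rounded: (255, 188, 132).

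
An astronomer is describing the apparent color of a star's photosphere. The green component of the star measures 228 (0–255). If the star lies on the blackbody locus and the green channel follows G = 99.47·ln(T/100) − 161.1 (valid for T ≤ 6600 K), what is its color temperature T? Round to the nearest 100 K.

ln t = (228 + 161.1) / 99.47 = 3.9117.
t = e^3.9117 = 49.985.
T = 100·t = 4999 K → 5000 K to the nearest 100 K.

5000 K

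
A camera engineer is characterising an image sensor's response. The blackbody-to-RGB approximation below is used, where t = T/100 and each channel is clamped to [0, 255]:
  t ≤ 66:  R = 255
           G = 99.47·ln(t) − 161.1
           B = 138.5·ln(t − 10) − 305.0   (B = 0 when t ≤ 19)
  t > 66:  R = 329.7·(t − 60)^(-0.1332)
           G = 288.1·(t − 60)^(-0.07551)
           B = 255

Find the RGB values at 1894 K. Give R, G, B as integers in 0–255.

t = 1894/100 = 18.94; the t ≤ 66 branch applies.
R = 255 by definition for t ≤ 66.
G = 99.47·ln 18.94 − 161.1 = 99.47·2.9413 − 161.1 = 131.469.
t = 18.94 ≤ 19, so B = 0.
Rounded: (255, 131, 0).

R=255, G=131, B=0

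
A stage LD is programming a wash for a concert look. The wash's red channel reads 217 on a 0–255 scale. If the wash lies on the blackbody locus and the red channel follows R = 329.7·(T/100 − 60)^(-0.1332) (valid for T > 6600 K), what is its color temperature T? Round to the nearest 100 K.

8300 K

(t − 60)^(-0.1332) = 217/329.7 = 0.65817.
t − 60 = 0.65817^(1/-0.1332) = 0.65817^(-7.508) = 23.110, so t = 83.110.
T = 100·t = 8311 K → 8300 K to the nearest 100 K.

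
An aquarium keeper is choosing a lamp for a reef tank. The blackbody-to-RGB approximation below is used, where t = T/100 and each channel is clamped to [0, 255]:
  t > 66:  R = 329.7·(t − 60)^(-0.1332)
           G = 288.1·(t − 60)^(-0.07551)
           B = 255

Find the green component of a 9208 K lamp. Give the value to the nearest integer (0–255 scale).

222

t = 9208/100 = 92.08; the t > 66 branch applies.
G = 288.1·(92.08 − 60)^(-0.07551) = 288.1·32.08^(-0.07551) = 288.1·0.76960 = 221.721.
Rounded: 222.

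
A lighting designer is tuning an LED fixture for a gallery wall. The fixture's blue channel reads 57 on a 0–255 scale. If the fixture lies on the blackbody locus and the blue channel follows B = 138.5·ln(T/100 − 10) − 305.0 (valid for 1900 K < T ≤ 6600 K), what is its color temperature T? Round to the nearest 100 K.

ln(t − 10) = (57 + 305.0) / 138.5 = 2.6137.
t − 10 = e^2.6137 = 13.650, so t = 23.650.
T = 100·t = 2365 K → 2400 K to the nearest 100 K.

2400 K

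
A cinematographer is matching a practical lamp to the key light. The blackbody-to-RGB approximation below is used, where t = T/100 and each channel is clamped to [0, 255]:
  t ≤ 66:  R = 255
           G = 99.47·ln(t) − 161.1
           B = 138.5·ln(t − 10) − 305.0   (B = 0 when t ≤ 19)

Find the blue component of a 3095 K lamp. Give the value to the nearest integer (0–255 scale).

116

t = 3095/100 = 30.95; the t ≤ 66 branch applies.
B = 138.5·ln(30.95 − 10) − 305.0 = 138.5·ln 20.95 − 305.0 = 138.5·3.0421 − 305.0 = 116.336.
Rounded: 116.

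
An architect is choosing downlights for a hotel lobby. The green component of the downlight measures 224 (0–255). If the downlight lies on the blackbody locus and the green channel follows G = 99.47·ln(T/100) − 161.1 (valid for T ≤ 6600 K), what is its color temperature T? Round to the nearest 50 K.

4800 K

ln t = (224 + 161.1) / 99.47 = 3.8715.
t = e^3.8715 = 48.015.
T = 100·t = 4802 K → 4800 K to the nearest 50 K.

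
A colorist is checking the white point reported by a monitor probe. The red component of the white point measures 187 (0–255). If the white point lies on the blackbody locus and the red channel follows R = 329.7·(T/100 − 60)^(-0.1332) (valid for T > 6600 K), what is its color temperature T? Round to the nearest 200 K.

(t − 60)^(-0.1332) = 187/329.7 = 0.56718.
t − 60 = 0.56718^(1/-0.1332) = 0.56718^(-7.508) = 70.620, so t = 130.620.
T = 100·t = 13062 K → 13000 K to the nearest 200 K.

13000 K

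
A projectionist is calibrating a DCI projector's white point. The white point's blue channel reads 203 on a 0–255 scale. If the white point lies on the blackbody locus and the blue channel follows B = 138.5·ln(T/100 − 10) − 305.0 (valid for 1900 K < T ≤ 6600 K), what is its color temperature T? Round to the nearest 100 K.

ln(t − 10) = (203 + 305.0) / 138.5 = 3.6679.
t − 10 = e^3.6679 = 39.168, so t = 49.168.
T = 100·t = 4917 K → 4900 K to the nearest 100 K.

4900 K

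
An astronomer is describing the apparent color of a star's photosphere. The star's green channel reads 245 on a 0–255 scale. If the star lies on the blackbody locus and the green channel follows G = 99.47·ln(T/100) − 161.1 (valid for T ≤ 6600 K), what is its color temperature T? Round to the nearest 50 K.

5950 K

ln t = (245 + 161.1) / 99.47 = 4.0826.
t = e^4.0826 = 59.302.
T = 100·t = 5930 K → 5950 K to the nearest 50 K.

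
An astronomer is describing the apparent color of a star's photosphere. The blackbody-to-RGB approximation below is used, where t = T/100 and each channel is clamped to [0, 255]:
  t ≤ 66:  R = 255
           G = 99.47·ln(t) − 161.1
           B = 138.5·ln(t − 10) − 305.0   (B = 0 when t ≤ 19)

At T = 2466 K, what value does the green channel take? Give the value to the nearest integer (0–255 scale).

158

t = 2466/100 = 24.66; the t ≤ 66 branch applies.
G = 99.47·ln 24.66 − 161.1 = 99.47·3.2052 − 161.1 = 157.720.
Rounded: 158.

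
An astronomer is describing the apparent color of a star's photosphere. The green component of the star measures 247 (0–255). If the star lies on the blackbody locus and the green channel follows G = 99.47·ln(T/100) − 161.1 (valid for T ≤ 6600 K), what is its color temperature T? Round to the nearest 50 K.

ln t = (247 + 161.1) / 99.47 = 4.1027.
t = e^4.1027 = 60.506.
T = 100·t = 6051 K → 6050 K to the nearest 50 K.

6050 K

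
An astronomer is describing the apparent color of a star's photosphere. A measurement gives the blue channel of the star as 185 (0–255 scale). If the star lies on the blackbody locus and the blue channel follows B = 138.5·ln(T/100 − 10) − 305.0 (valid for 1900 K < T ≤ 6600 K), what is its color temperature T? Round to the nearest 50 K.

ln(t − 10) = (185 + 305.0) / 138.5 = 3.5379.
t − 10 = e^3.5379 = 34.395, so t = 44.395.
T = 100·t = 4439 K → 4450 K to the nearest 50 K.

4450 K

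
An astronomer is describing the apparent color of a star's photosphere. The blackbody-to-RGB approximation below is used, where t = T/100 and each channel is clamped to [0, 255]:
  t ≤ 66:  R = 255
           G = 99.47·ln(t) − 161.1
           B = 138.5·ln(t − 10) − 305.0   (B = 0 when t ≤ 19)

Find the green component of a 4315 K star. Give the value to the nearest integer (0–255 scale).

t = 4315/100 = 43.15; the t ≤ 66 branch applies.
G = 99.47·ln 43.15 − 161.1 = 99.47·3.7647 − 161.1 = 213.373.
Rounded: 213.

213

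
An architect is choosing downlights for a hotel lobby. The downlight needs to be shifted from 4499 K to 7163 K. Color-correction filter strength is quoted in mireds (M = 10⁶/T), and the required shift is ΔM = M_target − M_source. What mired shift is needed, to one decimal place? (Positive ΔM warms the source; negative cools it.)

M_source = 10⁶/4499 = 222.272; M_target = 10⁶/7163 = 139.606.
ΔM = 139.606 − 222.272 = -82.665 → -82.7 mireds, a cooling shift.

-82.7 mireds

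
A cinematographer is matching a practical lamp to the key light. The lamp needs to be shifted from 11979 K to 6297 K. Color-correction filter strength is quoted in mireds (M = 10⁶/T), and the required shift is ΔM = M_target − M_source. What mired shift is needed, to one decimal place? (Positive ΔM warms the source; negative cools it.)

+75.3 mireds

M_source = 10⁶/11979 = 83.479; M_target = 10⁶/6297 = 158.806.
ΔM = 158.806 − 83.479 = 75.326 → +75.3 mireds, a warming shift.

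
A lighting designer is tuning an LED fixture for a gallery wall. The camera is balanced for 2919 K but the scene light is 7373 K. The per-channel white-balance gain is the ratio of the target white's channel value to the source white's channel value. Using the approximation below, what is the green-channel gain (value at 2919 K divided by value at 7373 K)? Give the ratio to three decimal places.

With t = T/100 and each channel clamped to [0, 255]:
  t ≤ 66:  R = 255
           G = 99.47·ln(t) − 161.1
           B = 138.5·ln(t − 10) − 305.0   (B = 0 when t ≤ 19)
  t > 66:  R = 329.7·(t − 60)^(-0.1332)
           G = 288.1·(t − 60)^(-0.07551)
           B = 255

0.738

At 7373 K (t = 73.73):
  G = 288.1·(73.73 − 60)^(-0.07551) = 288.1·13.73^(-0.07551) = 288.1·0.82053 = 236.395.
At 2919 K (t = 29.19):
  G = 99.47·ln 29.19 − 161.1 = 99.47·3.3738 − 161.1 = 174.494.
Gain = 174.494 / 236.395 = 0.7381 → 0.738.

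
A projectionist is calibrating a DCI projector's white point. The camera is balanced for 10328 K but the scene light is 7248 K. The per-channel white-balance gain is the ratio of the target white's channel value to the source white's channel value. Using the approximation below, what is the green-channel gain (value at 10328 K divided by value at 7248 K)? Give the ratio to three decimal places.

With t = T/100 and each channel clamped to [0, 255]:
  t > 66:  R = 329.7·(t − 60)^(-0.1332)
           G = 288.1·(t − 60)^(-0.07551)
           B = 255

At 7248 K (t = 72.48):
  G = 288.1·(72.48 − 60)^(-0.07551) = 288.1·12.48^(-0.07551) = 288.1·0.82647 = 238.105.
At 10328 K (t = 103.28):
  G = 288.1·(103.28 − 60)^(-0.07551) = 288.1·43.28^(-0.07551) = 288.1·0.75239 = 216.764.
Gain = 216.764 / 238.105 = 0.9104 → 0.910.

0.910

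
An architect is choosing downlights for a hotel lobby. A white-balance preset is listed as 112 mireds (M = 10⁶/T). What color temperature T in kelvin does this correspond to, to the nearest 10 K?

T = 10⁶ / 112 = 8928.57 K → 8930 K.

8930 K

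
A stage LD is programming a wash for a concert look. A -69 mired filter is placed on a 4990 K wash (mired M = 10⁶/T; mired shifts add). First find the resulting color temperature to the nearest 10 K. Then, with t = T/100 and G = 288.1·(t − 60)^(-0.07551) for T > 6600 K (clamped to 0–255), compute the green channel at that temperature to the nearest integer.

234

M_in = 10⁶/4990 = 200.40; M_out = 200.40 + (-69) = 131.40.
T_out = 10⁶/131.40 = 7610.3 K → 7610 K; t = 76.1.
G = 288.1·(76.1 − 60)^(-0.07551) = 288.1·16.1^(-0.07551) = 288.1·0.81072 = 233.569.
Rounded: 234.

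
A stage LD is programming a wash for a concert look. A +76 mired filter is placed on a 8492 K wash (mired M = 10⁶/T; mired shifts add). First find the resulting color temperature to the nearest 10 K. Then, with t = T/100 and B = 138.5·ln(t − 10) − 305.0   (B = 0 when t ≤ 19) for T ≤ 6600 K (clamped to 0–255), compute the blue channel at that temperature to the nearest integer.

M_in = 10⁶/8492 = 117.76; M_out = 117.76 + (+76) = 193.76.
T_out = 10⁶/193.76 = 5161.1 K → 5160 K; t = 51.6.
B = 138.5·ln(51.6 − 10) − 305.0 = 138.5·ln 41.6 − 305.0 = 138.5·3.7281 − 305.0 = 211.342.
Rounded: 211.

211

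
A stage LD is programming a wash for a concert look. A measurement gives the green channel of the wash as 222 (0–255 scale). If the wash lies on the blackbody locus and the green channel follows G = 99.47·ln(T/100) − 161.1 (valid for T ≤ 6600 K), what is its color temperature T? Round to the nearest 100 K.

ln t = (222 + 161.1) / 99.47 = 3.8514.
t = e^3.8514 = 47.059.
T = 100·t = 4706 K → 4700 K to the nearest 100 K.

4700 K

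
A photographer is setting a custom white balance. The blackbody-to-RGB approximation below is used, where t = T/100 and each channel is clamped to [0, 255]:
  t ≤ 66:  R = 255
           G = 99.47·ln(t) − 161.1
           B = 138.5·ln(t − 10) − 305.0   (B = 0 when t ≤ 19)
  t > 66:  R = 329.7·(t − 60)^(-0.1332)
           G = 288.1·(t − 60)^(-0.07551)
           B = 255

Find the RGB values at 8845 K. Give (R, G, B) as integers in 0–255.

t = 8845/100 = 88.45; the t > 66 branch applies.
R = 329.7·(88.45 − 60)^(-0.1332) = 329.7·28.45^(-0.1332) = 329.7·0.64020 = 211.074.
G = 288.1·(88.45 − 60)^(-0.07551) = 288.1·28.45^(-0.07551) = 288.1·0.77661 = 223.741.
B = 255 by definition for t > 66.
Rounded: (211, 224, 255).

(211, 224, 255)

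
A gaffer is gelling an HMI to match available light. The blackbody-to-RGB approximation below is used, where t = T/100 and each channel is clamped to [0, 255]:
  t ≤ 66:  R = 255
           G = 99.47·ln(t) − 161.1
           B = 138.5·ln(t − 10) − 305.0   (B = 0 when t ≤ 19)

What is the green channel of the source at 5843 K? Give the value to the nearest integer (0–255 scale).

t = 5843/100 = 58.43; the t ≤ 66 branch applies.
G = 99.47·ln 58.43 − 161.1 = 99.47·4.0678 − 161.1 = 243.527.
Rounded: 244.

244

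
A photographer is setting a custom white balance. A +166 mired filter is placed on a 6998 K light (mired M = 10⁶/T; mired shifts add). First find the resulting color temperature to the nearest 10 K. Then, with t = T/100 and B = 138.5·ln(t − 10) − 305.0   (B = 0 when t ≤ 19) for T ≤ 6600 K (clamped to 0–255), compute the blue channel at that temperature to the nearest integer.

M_in = 10⁶/6998 = 142.90; M_out = 142.90 + (+166) = 308.90.
T_out = 10⁶/308.90 = 3237.3 K → 3240 K; t = 32.4.
B = 138.5·ln(32.4 − 10) − 305.0 = 138.5·ln 22.4 − 305.0 = 138.5·3.1091 − 305.0 = 125.605.
Rounded: 126.

126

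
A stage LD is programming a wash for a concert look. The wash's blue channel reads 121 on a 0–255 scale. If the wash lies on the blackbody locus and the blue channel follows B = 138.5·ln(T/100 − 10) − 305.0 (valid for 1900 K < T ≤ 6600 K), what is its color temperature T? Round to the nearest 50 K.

3150 K

ln(t − 10) = (121 + 305.0) / 138.5 = 3.0758.
t − 10 = e^3.0758 = 21.667, so t = 31.667.
T = 100·t = 3167 K → 3150 K to the nearest 50 K.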